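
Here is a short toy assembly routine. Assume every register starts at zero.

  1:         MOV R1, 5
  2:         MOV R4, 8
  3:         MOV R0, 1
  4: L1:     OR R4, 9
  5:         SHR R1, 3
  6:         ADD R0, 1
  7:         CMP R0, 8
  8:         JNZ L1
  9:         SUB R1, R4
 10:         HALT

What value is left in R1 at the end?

R1=5
R4=8
R0=1
R4=8|9=9
R1=5>>3=0
R0=1+1=2
CMP R0, 8  (cmp 2,8)
JNZ L1: taken
R4=9|9=9
R1=0>>3=0
R0=2+1=3
CMP R0, 8  (cmp 3,8)
JNZ L1: taken
R4=9|9=9
R1=0>>3=0
R0=3+1=4
CMP R0, 8  (cmp 4,8)
JNZ L1: taken
R4=9|9=9
R1=0>>3=0
R0=4+1=5
CMP R0, 8  (cmp 5,8)
JNZ L1: taken
R4=9|9=9
R1=0>>3=0
R0=5+1=6
CMP R0, 8  (cmp 6,8)
JNZ L1: taken
R4=9|9=9
R1=0>>3=0
R0=6+1=7
CMP R0, 8  (cmp 7,8)
JNZ L1: taken
R4=9|9=9
R1=0>>3=0
R0=7+1=8
CMP R0, 8  (cmp 8,8)
JNZ L1: not taken
R1=0-9=-9
halt.

-9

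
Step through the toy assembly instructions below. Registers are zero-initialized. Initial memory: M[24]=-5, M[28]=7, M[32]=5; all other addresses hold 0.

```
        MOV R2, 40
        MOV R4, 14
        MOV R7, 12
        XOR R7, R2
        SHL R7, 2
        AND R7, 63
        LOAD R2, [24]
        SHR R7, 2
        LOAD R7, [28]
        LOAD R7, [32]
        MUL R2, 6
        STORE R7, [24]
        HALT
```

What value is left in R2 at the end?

after MOV R2, 40: R2=40
after MOV R4, 14: R4=14
after MOV R7, 12: R7=12
after XOR R7, R2: R7=12^40=36
after SHL R7, 2: R7=36<<2=144
after AND R7, 63: R7=144&63=16
after LOAD R2, [24]: R2=M[24]=-5
after SHR R7, 2: R7=16>>2=4
after LOAD R7, [28]: R7=M[28]=7
after LOAD R7, [32]: R7=M[32]=5
after MUL R2, 6: R2=(-5)*6=-30
STORE R7, [24] → M[24]=5
halt.

-30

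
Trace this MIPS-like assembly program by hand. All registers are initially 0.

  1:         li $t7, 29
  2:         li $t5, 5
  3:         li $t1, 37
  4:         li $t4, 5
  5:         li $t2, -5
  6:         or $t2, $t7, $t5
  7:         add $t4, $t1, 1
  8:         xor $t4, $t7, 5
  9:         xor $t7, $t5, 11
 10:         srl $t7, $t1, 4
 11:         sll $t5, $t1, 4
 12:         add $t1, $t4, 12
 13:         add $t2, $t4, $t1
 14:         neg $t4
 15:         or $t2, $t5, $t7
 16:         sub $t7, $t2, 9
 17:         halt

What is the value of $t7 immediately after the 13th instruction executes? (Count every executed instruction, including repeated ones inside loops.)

2

after li $t7, 29: $t7=29
after li $t5, 5: $t5=5
after li $t1, 37: $t1=37
after li $t4, 5: $t4=5
after li $t2, -5: $t2=-5
after or $t2, $t7, $t5: $t2=29|5=29
after add $t4, $t1, 1: $t4=37+1=38
after xor $t4, $t7, 5: $t4=29^5=24
after xor $t7, $t5, 11: $t7=5^11=14
after srl $t7, $t1, 4: $t7=37>>4=2
after sll $t5, $t1, 4: $t5=37<<4=592
after add $t1, $t4, 12: $t1=24+12=36
after add $t2, $t4, $t1: $t2=24+36=60
After step 13: $t7 = 2.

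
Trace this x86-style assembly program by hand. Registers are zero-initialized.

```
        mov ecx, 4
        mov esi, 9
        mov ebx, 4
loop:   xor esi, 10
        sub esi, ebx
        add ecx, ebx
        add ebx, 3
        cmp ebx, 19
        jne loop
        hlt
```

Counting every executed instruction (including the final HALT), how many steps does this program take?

34

ecx=4
esi=9
ebx=4
esi=9^10=3
esi=3-4=-1
ecx=4+4=8
ebx=4+3=7
cmp ebx, 19  (cmp 7,19)
jne loop: taken
esi=(-1)^10=-11
esi=(-11)-7=-18
ecx=8+7=15
ebx=7+3=10
cmp ebx, 19  (cmp 10,19)
jne loop: taken
esi=(-18)^10=-28
esi=(-28)-10=-38
ecx=15+10=25
ebx=10+3=13
cmp ebx, 19  (cmp 13,19)
jne loop: taken
esi=(-38)^10=-48
esi=(-48)-13=-61
ecx=25+13=38
ebx=13+3=16
cmp ebx, 19  (cmp 16,19)
jne loop: taken
esi=(-61)^10=-55
esi=(-55)-16=-71
ecx=38+16=54
ebx=16+3=19
cmp ebx, 19  (cmp 19,19)
jne loop: not taken
halt.
Total executed instructions: 34.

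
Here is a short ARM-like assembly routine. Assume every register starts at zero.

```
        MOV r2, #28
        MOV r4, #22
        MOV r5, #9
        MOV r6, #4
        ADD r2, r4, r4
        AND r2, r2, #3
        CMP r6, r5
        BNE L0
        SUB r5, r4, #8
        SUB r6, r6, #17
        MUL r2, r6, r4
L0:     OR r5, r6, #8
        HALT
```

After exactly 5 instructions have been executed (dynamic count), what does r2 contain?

MOV r2, #28 → r2=28
MOV r4, #22 → r4=22
MOV r5, #9 → r5=9
MOV r6, #4 → r6=4
ADD r2, r4, r4 → r2=22+22=44
After step 5: r2 = 44.

44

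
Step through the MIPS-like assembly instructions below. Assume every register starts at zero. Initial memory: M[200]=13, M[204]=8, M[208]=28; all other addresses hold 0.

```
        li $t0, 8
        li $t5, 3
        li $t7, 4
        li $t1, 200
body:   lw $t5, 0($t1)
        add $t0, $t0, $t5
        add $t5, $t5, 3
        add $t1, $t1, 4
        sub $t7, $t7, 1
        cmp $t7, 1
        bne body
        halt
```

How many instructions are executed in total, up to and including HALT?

26

after li $t0, 8: $t0=8
after li $t5, 3: $t5=3
after li $t7, 4: $t7=4
after li $t1, 200: $t1=200
after lw $t5, 0($t1): $t5=M[200]=13
after add $t0, $t0, $t5: $t0=8+13=21
after add $t5, $t5, 3: $t5=13+3=16
after add $t1, $t1, 4: $t1=200+4=204
after sub $t7, $t7, 1: $t7=4-1=3
cmp $t7, 1  (cmp 3,1)
bne body: taken
after lw $t5, 0($t1): $t5=M[204]=8
after add $t0, $t0, $t5: $t0=21+8=29
after add $t5, $t5, 3: $t5=8+3=11
after add $t1, $t1, 4: $t1=204+4=208
after sub $t7, $t7, 1: $t7=3-1=2
cmp $t7, 1  (cmp 2,1)
bne body: taken
after lw $t5, 0($t1): $t5=M[208]=28
after add $t0, $t0, $t5: $t0=29+28=57
after add $t5, $t5, 3: $t5=28+3=31
after add $t1, $t1, 4: $t1=208+4=212
after sub $t7, $t7, 1: $t7=2-1=1
cmp $t7, 1  (cmp 1,1)
bne body: not taken
halt.
Total executed instructions: 26.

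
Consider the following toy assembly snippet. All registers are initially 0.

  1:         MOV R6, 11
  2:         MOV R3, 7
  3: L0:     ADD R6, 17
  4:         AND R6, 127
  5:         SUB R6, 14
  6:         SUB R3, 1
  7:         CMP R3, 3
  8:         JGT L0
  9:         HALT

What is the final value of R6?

23

MOV R6, 11 → R6=11
MOV R3, 7 → R3=7
ADD R6, 17 → R6=11+17=28
AND R6, 127 → R6=28&127=28
SUB R6, 14 → R6=28-14=14
SUB R3, 1 → R3=7-1=6
CMP R3, 3  (cmp 6,3)
JGT L0: taken
ADD R6, 17 → R6=14+17=31
AND R6, 127 → R6=31&127=31
SUB R6, 14 → R6=31-14=17
SUB R3, 1 → R3=6-1=5
CMP R3, 3  (cmp 5,3)
JGT L0: taken
ADD R6, 17 → R6=17+17=34
AND R6, 127 → R6=34&127=34
SUB R6, 14 → R6=34-14=20
SUB R3, 1 → R3=5-1=4
CMP R3, 3  (cmp 4,3)
JGT L0: taken
ADD R6, 17 → R6=20+17=37
AND R6, 127 → R6=37&127=37
SUB R6, 14 → R6=37-14=23
SUB R3, 1 → R3=4-1=3
CMP R3, 3  (cmp 3,3)
JGT L0: not taken
halt.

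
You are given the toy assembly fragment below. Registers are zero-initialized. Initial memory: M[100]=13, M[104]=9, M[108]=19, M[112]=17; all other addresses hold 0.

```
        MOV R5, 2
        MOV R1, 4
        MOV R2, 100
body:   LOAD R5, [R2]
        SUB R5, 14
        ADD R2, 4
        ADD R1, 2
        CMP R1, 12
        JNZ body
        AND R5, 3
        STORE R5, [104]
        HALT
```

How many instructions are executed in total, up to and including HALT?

30

after MOV R5, 2: R5=2
after MOV R1, 4: R1=4
after MOV R2, 100: R2=100
after LOAD R5, [R2]: R5=M[100]=13
after SUB R5, 14: R5=13-14=-1
after ADD R2, 4: R2=100+4=104
after ADD R1, 2: R1=4+2=6
CMP R1, 12  (cmp 6,12)
JNZ body: taken
after LOAD R5, [R2]: R5=M[104]=9
after SUB R5, 14: R5=9-14=-5
after ADD R2, 4: R2=104+4=108
after ADD R1, 2: R1=6+2=8
CMP R1, 12  (cmp 8,12)
JNZ body: taken
after LOAD R5, [R2]: R5=M[108]=19
after SUB R5, 14: R5=19-14=5
after ADD R2, 4: R2=108+4=112
after ADD R1, 2: R1=8+2=10
CMP R1, 12  (cmp 10,12)
JNZ body: taken
after LOAD R5, [R2]: R5=M[112]=17
after SUB R5, 14: R5=17-14=3
after ADD R2, 4: R2=112+4=116
after ADD R1, 2: R1=10+2=12
CMP R1, 12  (cmp 12,12)
JNZ body: not taken
after AND R5, 3: R5=3&3=3
STORE R5, [104] → M[104]=3
halt.
Total executed instructions: 30.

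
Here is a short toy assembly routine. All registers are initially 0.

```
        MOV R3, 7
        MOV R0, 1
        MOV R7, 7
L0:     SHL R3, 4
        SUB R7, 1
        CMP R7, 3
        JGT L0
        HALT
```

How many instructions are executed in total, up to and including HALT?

20

MOV R3, 7 → R3=7
MOV R0, 1 → R0=1
MOV R7, 7 → R7=7
SHL R3, 4 → R3=7<<4=112
SUB R7, 1 → R7=7-1=6
CMP R7, 3  (cmp 6,3)
JGT L0: taken
SHL R3, 4 → R3=112<<4=1792
SUB R7, 1 → R7=6-1=5
CMP R7, 3  (cmp 5,3)
JGT L0: taken
SHL R3, 4 → R3=1792<<4=28672
SUB R7, 1 → R7=5-1=4
CMP R7, 3  (cmp 4,3)
JGT L0: taken
SHL R3, 4 → R3=28672<<4=458752
SUB R7, 1 → R7=4-1=3
CMP R7, 3  (cmp 3,3)
JGT L0: not taken
halt.
Total executed instructions: 20.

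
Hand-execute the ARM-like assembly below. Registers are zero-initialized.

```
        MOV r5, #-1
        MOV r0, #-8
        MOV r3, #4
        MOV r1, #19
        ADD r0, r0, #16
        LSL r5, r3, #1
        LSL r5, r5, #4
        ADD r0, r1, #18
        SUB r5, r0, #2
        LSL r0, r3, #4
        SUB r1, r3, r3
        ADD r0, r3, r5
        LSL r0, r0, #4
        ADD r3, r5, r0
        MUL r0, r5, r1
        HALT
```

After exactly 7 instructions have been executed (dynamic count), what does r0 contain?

8

after MOV r5, #-1: r5=-1
after MOV r0, #-8: r0=-8
after MOV r3, #4: r3=4
after MOV r1, #19: r1=19
after ADD r0, r0, #16: r0=(-8)+16=8
after LSL r5, r3, #1: r5=4<<1=8
after LSL r5, r5, #4: r5=8<<4=128
After step 7: r0 = 8.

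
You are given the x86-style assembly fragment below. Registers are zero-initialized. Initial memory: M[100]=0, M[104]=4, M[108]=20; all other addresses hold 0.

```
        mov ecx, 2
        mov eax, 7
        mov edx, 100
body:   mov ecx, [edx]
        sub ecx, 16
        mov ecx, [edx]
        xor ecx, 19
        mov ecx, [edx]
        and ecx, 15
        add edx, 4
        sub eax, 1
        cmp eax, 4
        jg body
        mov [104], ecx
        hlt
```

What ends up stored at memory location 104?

after mov ecx, 2: ecx=2
after mov eax, 7: eax=7
after mov edx, 100: edx=100
after mov ecx, [edx]: ecx=M[100]=0
after sub ecx, 16: ecx=0-16=-16
after mov ecx, [edx]: ecx=M[100]=0
after xor ecx, 19: ecx=0^19=19
after mov ecx, [edx]: ecx=M[100]=0
after and ecx, 15: ecx=0&15=0
after add edx, 4: edx=100+4=104
after sub eax, 1: eax=7-1=6
cmp eax, 4  (cmp 6,4)
jg body: taken
after mov ecx, [edx]: ecx=M[104]=4
after sub ecx, 16: ecx=4-16=-12
after mov ecx, [edx]: ecx=M[104]=4
after xor ecx, 19: ecx=4^19=23
after mov ecx, [edx]: ecx=M[104]=4
after and ecx, 15: ecx=4&15=4
after add edx, 4: edx=104+4=108
after sub eax, 1: eax=6-1=5
cmp eax, 4  (cmp 5,4)
jg body: taken
after mov ecx, [edx]: ecx=M[108]=20
after sub ecx, 16: ecx=20-16=4
after mov ecx, [edx]: ecx=M[108]=20
after xor ecx, 19: ecx=20^19=7
after mov ecx, [edx]: ecx=M[108]=20
after and ecx, 15: ecx=20&15=4
after add edx, 4: edx=108+4=112
after sub eax, 1: eax=5-1=4
cmp eax, 4  (cmp 4,4)
jg body: not taken
mov [104], ecx → M[104]=4
halt.

4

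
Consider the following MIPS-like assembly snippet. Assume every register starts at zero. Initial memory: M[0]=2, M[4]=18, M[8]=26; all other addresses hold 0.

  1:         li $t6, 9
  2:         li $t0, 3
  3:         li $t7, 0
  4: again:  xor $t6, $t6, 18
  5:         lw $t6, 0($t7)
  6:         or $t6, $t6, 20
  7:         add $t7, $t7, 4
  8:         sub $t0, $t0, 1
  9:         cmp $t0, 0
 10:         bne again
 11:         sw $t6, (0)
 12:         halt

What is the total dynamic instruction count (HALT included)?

26

after li $t6, 9: $t6=9
after li $t0, 3: $t0=3
after li $t7, 0: $t7=0
after xor $t6, $t6, 18: $t6=9^18=27
after lw $t6, 0($t7): $t6=M[0]=2
after or $t6, $t6, 20: $t6=2|20=22
after add $t7, $t7, 4: $t7=0+4=4
after sub $t0, $t0, 1: $t0=3-1=2
cmp $t0, 0  (cmp 2,0)
bne again: taken
after xor $t6, $t6, 18: $t6=22^18=4
after lw $t6, 0($t7): $t6=M[4]=18
after or $t6, $t6, 20: $t6=18|20=22
after add $t7, $t7, 4: $t7=4+4=8
after sub $t0, $t0, 1: $t0=2-1=1
cmp $t0, 0  (cmp 1,0)
bne again: taken
after xor $t6, $t6, 18: $t6=22^18=4
after lw $t6, 0($t7): $t6=M[8]=26
after or $t6, $t6, 20: $t6=26|20=30
after add $t7, $t7, 4: $t7=8+4=12
after sub $t0, $t0, 1: $t0=1-1=0
cmp $t0, 0  (cmp 0,0)
bne again: not taken
sw $t6, (0) → M[0]=30
halt.
Total executed instructions: 26.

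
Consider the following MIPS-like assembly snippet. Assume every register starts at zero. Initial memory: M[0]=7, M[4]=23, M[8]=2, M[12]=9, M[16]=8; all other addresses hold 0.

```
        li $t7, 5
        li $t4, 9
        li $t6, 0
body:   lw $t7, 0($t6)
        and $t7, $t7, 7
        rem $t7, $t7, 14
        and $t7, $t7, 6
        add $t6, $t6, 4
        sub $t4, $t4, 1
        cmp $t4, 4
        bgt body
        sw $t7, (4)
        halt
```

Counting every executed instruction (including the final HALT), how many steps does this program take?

li $t7, 5 → $t7=5
li $t4, 9 → $t4=9
li $t6, 0 → $t6=0
lw $t7, 0($t6) → $t7=M[0]=7
and $t7, $t7, 7 → $t7=7&7=7
rem $t7, $t7, 14 → $t7=7%14=7
and $t7, $t7, 6 → $t7=7&6=6
add $t6, $t6, 4 → $t6=0+4=4
sub $t4, $t4, 1 → $t4=9-1=8
cmp $t4, 4  (cmp 8,4)
bgt body: taken
lw $t7, 0($t6) → $t7=M[4]=23
and $t7, $t7, 7 → $t7=23&7=7
rem $t7, $t7, 14 → $t7=7%14=7
and $t7, $t7, 6 → $t7=7&6=6
add $t6, $t6, 4 → $t6=4+4=8
sub $t4, $t4, 1 → $t4=8-1=7
cmp $t4, 4  (cmp 7,4)
bgt body: taken
lw $t7, 0($t6) → $t7=M[8]=2
and $t7, $t7, 7 → $t7=2&7=2
rem $t7, $t7, 14 → $t7=2%14=2
and $t7, $t7, 6 → $t7=2&6=2
add $t6, $t6, 4 → $t6=8+4=12
sub $t4, $t4, 1 → $t4=7-1=6
cmp $t4, 4  (cmp 6,4)
bgt body: taken
lw $t7, 0($t6) → $t7=M[12]=9
and $t7, $t7, 7 → $t7=9&7=1
rem $t7, $t7, 14 → $t7=1%14=1
and $t7, $t7, 6 → $t7=1&6=0
add $t6, $t6, 4 → $t6=12+4=16
sub $t4, $t4, 1 → $t4=6-1=5
cmp $t4, 4  (cmp 5,4)
bgt body: taken
lw $t7, 0($t6) → $t7=M[16]=8
and $t7, $t7, 7 → $t7=8&7=0
rem $t7, $t7, 14 → $t7=0%14=0
and $t7, $t7, 6 → $t7=0&6=0
add $t6, $t6, 4 → $t6=16+4=20
sub $t4, $t4, 1 → $t4=5-1=4
cmp $t4, 4  (cmp 4,4)
bgt body: not taken
sw $t7, (4) → M[4]=0
halt.
Total executed instructions: 45.

45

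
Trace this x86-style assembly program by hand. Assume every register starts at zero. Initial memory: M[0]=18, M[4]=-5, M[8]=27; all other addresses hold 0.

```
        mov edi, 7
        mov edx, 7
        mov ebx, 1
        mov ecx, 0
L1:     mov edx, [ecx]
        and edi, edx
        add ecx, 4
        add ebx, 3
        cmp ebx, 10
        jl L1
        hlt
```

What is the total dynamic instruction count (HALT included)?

edi=7
edx=7
ebx=1
ecx=0
edx=M[0]=18
edi=7&18=2
ecx=0+4=4
ebx=1+3=4
cmp ebx, 10  (cmp 4,10)
jl L1: taken
edx=M[4]=-5
edi=2&(-5)=2
ecx=4+4=8
ebx=4+3=7
cmp ebx, 10  (cmp 7,10)
jl L1: taken
edx=M[8]=27
edi=2&27=2
ecx=8+4=12
ebx=7+3=10
cmp ebx, 10  (cmp 10,10)
jl L1: not taken
halt.
Total executed instructions: 23.

23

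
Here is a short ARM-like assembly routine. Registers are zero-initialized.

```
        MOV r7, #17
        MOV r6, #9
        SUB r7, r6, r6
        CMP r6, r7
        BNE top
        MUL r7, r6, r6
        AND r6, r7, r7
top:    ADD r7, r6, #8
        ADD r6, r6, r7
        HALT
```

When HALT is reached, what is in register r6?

MOV r7, #17 → r7=17
MOV r6, #9 → r6=9
SUB r7, r6, r6 → r7=9-9=0
CMP r6, r7  (cmp 9,0)
BNE top: taken
ADD r7, r6, #8 → r7=9+8=17
ADD r6, r6, r7 → r6=9+17=26
halt.

26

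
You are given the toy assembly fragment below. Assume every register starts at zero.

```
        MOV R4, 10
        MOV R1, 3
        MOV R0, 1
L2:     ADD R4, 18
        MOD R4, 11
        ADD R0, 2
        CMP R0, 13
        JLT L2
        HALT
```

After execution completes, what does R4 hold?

MOV R4, 10 → R4=10
MOV R1, 3 → R1=3
MOV R0, 1 → R0=1
ADD R4, 18 → R4=10+18=28
MOD R4, 11 → R4=28%11=6
ADD R0, 2 → R0=1+2=3
CMP R0, 13  (cmp 3,13)
JLT L2: taken
ADD R4, 18 → R4=6+18=24
MOD R4, 11 → R4=24%11=2
ADD R0, 2 → R0=3+2=5
CMP R0, 13  (cmp 5,13)
JLT L2: taken
ADD R4, 18 → R4=2+18=20
MOD R4, 11 → R4=20%11=9
ADD R0, 2 → R0=5+2=7
CMP R0, 13  (cmp 7,13)
JLT L2: taken
ADD R4, 18 → R4=9+18=27
MOD R4, 11 → R4=27%11=5
ADD R0, 2 → R0=7+2=9
CMP R0, 13  (cmp 9,13)
JLT L2: taken
ADD R4, 18 → R4=5+18=23
MOD R4, 11 → R4=23%11=1
ADD R0, 2 → R0=9+2=11
CMP R0, 13  (cmp 11,13)
JLT L2: taken
ADD R4, 18 → R4=1+18=19
MOD R4, 11 → R4=19%11=8
ADD R0, 2 → R0=11+2=13
CMP R0, 13  (cmp 13,13)
JLT L2: not taken
halt.

8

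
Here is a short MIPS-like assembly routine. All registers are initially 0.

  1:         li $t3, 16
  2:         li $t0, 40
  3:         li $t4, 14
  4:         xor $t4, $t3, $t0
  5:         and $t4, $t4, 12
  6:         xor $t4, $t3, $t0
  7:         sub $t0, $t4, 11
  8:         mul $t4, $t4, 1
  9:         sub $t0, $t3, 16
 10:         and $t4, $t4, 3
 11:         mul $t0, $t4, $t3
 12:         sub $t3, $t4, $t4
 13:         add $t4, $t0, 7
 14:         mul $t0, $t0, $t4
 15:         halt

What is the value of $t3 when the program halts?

0

after li $t3, 16: $t3=16
after li $t0, 40: $t0=40
after li $t4, 14: $t4=14
after xor $t4, $t3, $t0: $t4=16^40=56
after and $t4, $t4, 12: $t4=56&12=8
after xor $t4, $t3, $t0: $t4=16^40=56
after sub $t0, $t4, 11: $t0=56-11=45
after mul $t4, $t4, 1: $t4=56*1=56
after sub $t0, $t3, 16: $t0=16-16=0
after and $t4, $t4, 3: $t4=56&3=0
after mul $t0, $t4, $t3: $t0=0*16=0
after sub $t3, $t4, $t4: $t3=0-0=0
after add $t4, $t0, 7: $t4=0+7=7
after mul $t0, $t0, $t4: $t0=0*7=0
halt.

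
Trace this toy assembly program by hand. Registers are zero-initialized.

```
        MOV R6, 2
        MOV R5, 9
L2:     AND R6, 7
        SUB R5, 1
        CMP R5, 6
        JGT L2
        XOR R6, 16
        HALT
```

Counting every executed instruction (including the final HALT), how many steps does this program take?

16

R6=2
R5=9
R6=2&7=2
R5=9-1=8
CMP R5, 6  (cmp 8,6)
JGT L2: taken
R6=2&7=2
R5=8-1=7
CMP R5, 6  (cmp 7,6)
JGT L2: taken
R6=2&7=2
R5=7-1=6
CMP R5, 6  (cmp 6,6)
JGT L2: not taken
R6=2^16=18
halt.
Total executed instructions: 16.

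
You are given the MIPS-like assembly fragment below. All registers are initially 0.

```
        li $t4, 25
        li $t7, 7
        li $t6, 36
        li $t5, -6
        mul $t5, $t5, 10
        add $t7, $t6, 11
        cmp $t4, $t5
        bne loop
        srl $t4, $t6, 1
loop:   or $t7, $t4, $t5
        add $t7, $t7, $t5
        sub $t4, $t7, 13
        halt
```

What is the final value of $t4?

-108

after li $t4, 25: $t4=25
after li $t7, 7: $t7=7
after li $t6, 36: $t6=36
after li $t5, -6: $t5=-6
after mul $t5, $t5, 10: $t5=(-6)*10=-60
after add $t7, $t6, 11: $t7=36+11=47
cmp $t4, $t5  (cmp 25,-60)
bne loop: taken
after or $t7, $t4, $t5: $t7=25|(-60)=-35
after add $t7, $t7, $t5: $t7=(-35)+(-60)=-95
after sub $t4, $t7, 13: $t4=(-95)-13=-108
halt.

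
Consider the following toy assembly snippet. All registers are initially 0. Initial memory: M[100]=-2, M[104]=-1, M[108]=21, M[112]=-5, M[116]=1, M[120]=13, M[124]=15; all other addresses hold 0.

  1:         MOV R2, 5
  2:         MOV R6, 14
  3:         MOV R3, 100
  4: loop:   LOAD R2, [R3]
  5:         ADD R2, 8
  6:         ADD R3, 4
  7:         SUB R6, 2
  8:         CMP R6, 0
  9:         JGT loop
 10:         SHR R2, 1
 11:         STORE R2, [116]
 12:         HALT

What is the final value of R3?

128

after MOV R2, 5: R2=5
after MOV R6, 14: R6=14
after MOV R3, 100: R3=100
after LOAD R2, [R3]: R2=M[100]=-2
after ADD R2, 8: R2=(-2)+8=6
after ADD R3, 4: R3=100+4=104
after SUB R6, 2: R6=14-2=12
CMP R6, 0  (cmp 12,0)
JGT loop: taken
after LOAD R2, [R3]: R2=M[104]=-1
after ADD R2, 8: R2=(-1)+8=7
after ADD R3, 4: R3=104+4=108
after SUB R6, 2: R6=12-2=10
CMP R6, 0  (cmp 10,0)
JGT loop: taken
after LOAD R2, [R3]: R2=M[108]=21
after ADD R2, 8: R2=21+8=29
after ADD R3, 4: R3=108+4=112
after SUB R6, 2: R6=10-2=8
CMP R6, 0  (cmp 8,0)
JGT loop: taken
after LOAD R2, [R3]: R2=M[112]=-5
after ADD R2, 8: R2=(-5)+8=3
after ADD R3, 4: R3=112+4=116
after SUB R6, 2: R6=8-2=6
CMP R6, 0  (cmp 6,0)
JGT loop: taken
after LOAD R2, [R3]: R2=M[116]=1
after ADD R2, 8: R2=1+8=9
after ADD R3, 4: R3=116+4=120
after SUB R6, 2: R6=6-2=4
CMP R6, 0  (cmp 4,0)
JGT loop: taken
after LOAD R2, [R3]: R2=M[120]=13
after ADD R2, 8: R2=13+8=21
after ADD R3, 4: R3=120+4=124
after SUB R6, 2: R6=4-2=2
CMP R6, 0  (cmp 2,0)
JGT loop: taken
after LOAD R2, [R3]: R2=M[124]=15
after ADD R2, 8: R2=15+8=23
after ADD R3, 4: R3=124+4=128
after SUB R6, 2: R6=2-2=0
CMP R6, 0  (cmp 0,0)
JGT loop: not taken
after SHR R2, 1: R2=23>>1=11
STORE R2, [116] → M[116]=11
halt.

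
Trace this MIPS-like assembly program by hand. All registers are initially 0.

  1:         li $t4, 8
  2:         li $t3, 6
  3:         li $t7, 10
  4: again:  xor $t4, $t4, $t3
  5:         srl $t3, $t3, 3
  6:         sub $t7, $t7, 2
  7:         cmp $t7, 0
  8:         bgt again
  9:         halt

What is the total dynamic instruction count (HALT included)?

29

li $t4, 8 → $t4=8
li $t3, 6 → $t3=6
li $t7, 10 → $t7=10
xor $t4, $t4, $t3 → $t4=8^6=14
srl $t3, $t3, 3 → $t3=6>>3=0
sub $t7, $t7, 2 → $t7=10-2=8
cmp $t7, 0  (cmp 8,0)
bgt again: taken
xor $t4, $t4, $t3 → $t4=14^0=14
srl $t3, $t3, 3 → $t3=0>>3=0
sub $t7, $t7, 2 → $t7=8-2=6
cmp $t7, 0  (cmp 6,0)
bgt again: taken
xor $t4, $t4, $t3 → $t4=14^0=14
srl $t3, $t3, 3 → $t3=0>>3=0
sub $t7, $t7, 2 → $t7=6-2=4
cmp $t7, 0  (cmp 4,0)
bgt again: taken
xor $t4, $t4, $t3 → $t4=14^0=14
srl $t3, $t3, 3 → $t3=0>>3=0
sub $t7, $t7, 2 → $t7=4-2=2
cmp $t7, 0  (cmp 2,0)
bgt again: taken
xor $t4, $t4, $t3 → $t4=14^0=14
srl $t3, $t3, 3 → $t3=0>>3=0
sub $t7, $t7, 2 → $t7=2-2=0
cmp $t7, 0  (cmp 0,0)
bgt again: not taken
halt.
Total executed instructions: 29.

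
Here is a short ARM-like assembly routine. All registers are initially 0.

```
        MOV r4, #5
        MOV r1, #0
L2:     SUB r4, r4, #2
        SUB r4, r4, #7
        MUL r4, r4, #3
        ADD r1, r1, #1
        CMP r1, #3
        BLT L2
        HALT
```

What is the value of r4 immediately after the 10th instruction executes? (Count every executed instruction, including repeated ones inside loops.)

-21

MOV r4, #5 → r4=5
MOV r1, #0 → r1=0
SUB r4, r4, #2 → r4=5-2=3
SUB r4, r4, #7 → r4=3-7=-4
MUL r4, r4, #3 → r4=(-4)*3=-12
ADD r1, r1, #1 → r1=0+1=1
CMP r1, #3  (cmp 1,3)
BLT L2: taken
SUB r4, r4, #2 → r4=(-12)-2=-14
SUB r4, r4, #7 → r4=(-14)-7=-21
After step 10: r4 = -21.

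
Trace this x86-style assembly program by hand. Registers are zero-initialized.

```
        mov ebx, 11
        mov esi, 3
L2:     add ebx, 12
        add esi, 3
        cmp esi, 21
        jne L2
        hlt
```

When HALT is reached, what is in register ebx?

83

mov ebx, 11 → ebx=11
mov esi, 3 → esi=3
add ebx, 12 → ebx=11+12=23
add esi, 3 → esi=3+3=6
cmp esi, 21  (cmp 6,21)
jne L2: taken
add ebx, 12 → ebx=23+12=35
add esi, 3 → esi=6+3=9
cmp esi, 21  (cmp 9,21)
jne L2: taken
add ebx, 12 → ebx=35+12=47
add esi, 3 → esi=9+3=12
cmp esi, 21  (cmp 12,21)
jne L2: taken
add ebx, 12 → ebx=47+12=59
add esi, 3 → esi=12+3=15
cmp esi, 21  (cmp 15,21)
jne L2: taken
add ebx, 12 → ebx=59+12=71
add esi, 3 → esi=15+3=18
cmp esi, 21  (cmp 18,21)
jne L2: taken
add ebx, 12 → ebx=71+12=83
add esi, 3 → esi=18+3=21
cmp esi, 21  (cmp 21,21)
jne L2: not taken
halt.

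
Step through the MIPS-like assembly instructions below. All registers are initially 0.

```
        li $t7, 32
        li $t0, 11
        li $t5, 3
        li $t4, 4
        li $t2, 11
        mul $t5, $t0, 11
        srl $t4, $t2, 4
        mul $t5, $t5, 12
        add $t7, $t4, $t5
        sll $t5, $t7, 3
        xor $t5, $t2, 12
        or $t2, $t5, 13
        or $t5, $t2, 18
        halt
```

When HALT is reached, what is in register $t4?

0

after li $t7, 32: $t7=32
after li $t0, 11: $t0=11
after li $t5, 3: $t5=3
after li $t4, 4: $t4=4
after li $t2, 11: $t2=11
after mul $t5, $t0, 11: $t5=11*11=121
after srl $t4, $t2, 4: $t4=11>>4=0
after mul $t5, $t5, 12: $t5=121*12=1452
after add $t7, $t4, $t5: $t7=0+1452=1452
after sll $t5, $t7, 3: $t5=1452<<3=11616
after xor $t5, $t2, 12: $t5=11^12=7
after or $t2, $t5, 13: $t2=7|13=15
after or $t5, $t2, 18: $t5=15|18=31
halt.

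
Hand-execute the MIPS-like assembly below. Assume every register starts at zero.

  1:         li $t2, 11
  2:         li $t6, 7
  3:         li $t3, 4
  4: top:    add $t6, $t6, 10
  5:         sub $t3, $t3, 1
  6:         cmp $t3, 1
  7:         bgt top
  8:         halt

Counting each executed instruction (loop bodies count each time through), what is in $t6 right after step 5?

17

after li $t2, 11: $t2=11
after li $t6, 7: $t6=7
after li $t3, 4: $t3=4
after add $t6, $t6, 10: $t6=7+10=17
after sub $t3, $t3, 1: $t3=4-1=3
After step 5: $t6 = 17.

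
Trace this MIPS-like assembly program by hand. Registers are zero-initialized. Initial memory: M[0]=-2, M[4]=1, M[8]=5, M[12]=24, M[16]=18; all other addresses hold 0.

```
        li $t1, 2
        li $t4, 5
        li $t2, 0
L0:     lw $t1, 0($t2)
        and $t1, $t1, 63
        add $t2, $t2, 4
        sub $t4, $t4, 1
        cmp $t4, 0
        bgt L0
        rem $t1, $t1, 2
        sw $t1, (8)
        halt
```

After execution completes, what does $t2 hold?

li $t1, 2 → $t1=2
li $t4, 5 → $t4=5
li $t2, 0 → $t2=0
lw $t1, 0($t2) → $t1=M[0]=-2
and $t1, $t1, 63 → $t1=(-2)&63=62
add $t2, $t2, 4 → $t2=0+4=4
sub $t4, $t4, 1 → $t4=5-1=4
cmp $t4, 0  (cmp 4,0)
bgt L0: taken
lw $t1, 0($t2) → $t1=M[4]=1
and $t1, $t1, 63 → $t1=1&63=1
add $t2, $t2, 4 → $t2=4+4=8
sub $t4, $t4, 1 → $t4=4-1=3
cmp $t4, 0  (cmp 3,0)
bgt L0: taken
lw $t1, 0($t2) → $t1=M[8]=5
and $t1, $t1, 63 → $t1=5&63=5
add $t2, $t2, 4 → $t2=8+4=12
sub $t4, $t4, 1 → $t4=3-1=2
cmp $t4, 0  (cmp 2,0)
bgt L0: taken
lw $t1, 0($t2) → $t1=M[12]=24
and $t1, $t1, 63 → $t1=24&63=24
add $t2, $t2, 4 → $t2=12+4=16
sub $t4, $t4, 1 → $t4=2-1=1
cmp $t4, 0  (cmp 1,0)
bgt L0: taken
lw $t1, 0($t2) → $t1=M[16]=18
and $t1, $t1, 63 → $t1=18&63=18
add $t2, $t2, 4 → $t2=16+4=20
sub $t4, $t4, 1 → $t4=1-1=0
cmp $t4, 0  (cmp 0,0)
bgt L0: not taken
rem $t1, $t1, 2 → $t1=18%2=0
sw $t1, (8) → M[8]=0
halt.

20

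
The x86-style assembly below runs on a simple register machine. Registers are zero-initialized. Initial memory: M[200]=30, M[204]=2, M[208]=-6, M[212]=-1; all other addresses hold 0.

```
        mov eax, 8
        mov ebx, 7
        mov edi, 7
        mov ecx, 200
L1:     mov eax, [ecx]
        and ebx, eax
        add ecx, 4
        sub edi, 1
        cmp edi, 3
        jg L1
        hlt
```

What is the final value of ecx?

216

mov eax, 8 → eax=8
mov ebx, 7 → ebx=7
mov edi, 7 → edi=7
mov ecx, 200 → ecx=200
mov eax, [ecx] → eax=M[200]=30
and ebx, eax → ebx=7&30=6
add ecx, 4 → ecx=200+4=204
sub edi, 1 → edi=7-1=6
cmp edi, 3  (cmp 6,3)
jg L1: taken
mov eax, [ecx] → eax=M[204]=2
and ebx, eax → ebx=6&2=2
add ecx, 4 → ecx=204+4=208
sub edi, 1 → edi=6-1=5
cmp edi, 3  (cmp 5,3)
jg L1: taken
mov eax, [ecx] → eax=M[208]=-6
and ebx, eax → ebx=2&(-6)=2
add ecx, 4 → ecx=208+4=212
sub edi, 1 → edi=5-1=4
cmp edi, 3  (cmp 4,3)
jg L1: taken
mov eax, [ecx] → eax=M[212]=-1
and ebx, eax → ebx=2&(-1)=2
add ecx, 4 → ecx=212+4=216
sub edi, 1 → edi=4-1=3
cmp edi, 3  (cmp 3,3)
jg L1: not taken
halt.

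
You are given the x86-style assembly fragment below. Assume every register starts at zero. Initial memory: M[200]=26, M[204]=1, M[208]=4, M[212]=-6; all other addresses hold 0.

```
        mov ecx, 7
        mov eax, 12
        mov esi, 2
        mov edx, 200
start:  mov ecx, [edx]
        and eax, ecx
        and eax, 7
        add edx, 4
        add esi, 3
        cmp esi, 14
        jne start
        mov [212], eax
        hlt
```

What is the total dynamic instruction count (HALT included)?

34

ecx=7
eax=12
esi=2
edx=200
ecx=M[200]=26
eax=12&26=8
eax=8&7=0
edx=200+4=204
esi=2+3=5
cmp esi, 14  (cmp 5,14)
jne start: taken
ecx=M[204]=1
eax=0&1=0
eax=0&7=0
edx=204+4=208
esi=5+3=8
cmp esi, 14  (cmp 8,14)
jne start: taken
ecx=M[208]=4
eax=0&4=0
eax=0&7=0
edx=208+4=212
esi=8+3=11
cmp esi, 14  (cmp 11,14)
jne start: taken
ecx=M[212]=-6
eax=0&(-6)=0
eax=0&7=0
edx=212+4=216
esi=11+3=14
cmp esi, 14  (cmp 14,14)
jne start: not taken
mov [212], eax → M[212]=0
halt.
Total executed instructions: 34.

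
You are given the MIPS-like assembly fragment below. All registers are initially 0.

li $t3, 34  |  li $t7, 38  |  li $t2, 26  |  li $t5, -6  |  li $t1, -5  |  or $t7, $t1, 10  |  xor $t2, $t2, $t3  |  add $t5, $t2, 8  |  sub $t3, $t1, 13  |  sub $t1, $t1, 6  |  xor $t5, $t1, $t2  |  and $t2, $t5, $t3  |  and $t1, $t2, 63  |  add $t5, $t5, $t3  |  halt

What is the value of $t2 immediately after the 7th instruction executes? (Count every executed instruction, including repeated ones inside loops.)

li $t3, 34 → $t3=34
li $t7, 38 → $t7=38
li $t2, 26 → $t2=26
li $t5, -6 → $t5=-6
li $t1, -5 → $t1=-5
or $t7, $t1, 10 → $t7=(-5)|10=-5
xor $t2, $t2, $t3 → $t2=26^34=56
After step 7: $t2 = 56.

56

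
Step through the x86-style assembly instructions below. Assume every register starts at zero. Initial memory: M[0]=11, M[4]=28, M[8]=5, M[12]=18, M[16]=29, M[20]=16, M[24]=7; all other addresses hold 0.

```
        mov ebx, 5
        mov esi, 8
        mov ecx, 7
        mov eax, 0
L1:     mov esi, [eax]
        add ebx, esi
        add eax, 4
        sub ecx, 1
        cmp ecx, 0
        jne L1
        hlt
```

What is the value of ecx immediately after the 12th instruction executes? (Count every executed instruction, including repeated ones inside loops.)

after mov ebx, 5: ebx=5
after mov esi, 8: esi=8
after mov ecx, 7: ecx=7
after mov eax, 0: eax=0
after mov esi, [eax]: esi=M[0]=11
after add ebx, esi: ebx=5+11=16
after add eax, 4: eax=0+4=4
after sub ecx, 1: ecx=7-1=6
cmp ecx, 0  (cmp 6,0)
jne L1: taken
after mov esi, [eax]: esi=M[4]=28
after add ebx, esi: ebx=16+28=44
After step 12: ecx = 6.

6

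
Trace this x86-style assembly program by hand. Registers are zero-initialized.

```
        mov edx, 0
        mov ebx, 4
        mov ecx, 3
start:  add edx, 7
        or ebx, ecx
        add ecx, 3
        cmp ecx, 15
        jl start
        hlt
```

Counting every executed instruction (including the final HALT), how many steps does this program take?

edx=0
ebx=4
ecx=3
edx=0+7=7
ebx=4|3=7
ecx=3+3=6
cmp ecx, 15  (cmp 6,15)
jl start: taken
edx=7+7=14
ebx=7|6=7
ecx=6+3=9
cmp ecx, 15  (cmp 9,15)
jl start: taken
edx=14+7=21
ebx=7|9=15
ecx=9+3=12
cmp ecx, 15  (cmp 12,15)
jl start: taken
edx=21+7=28
ebx=15|12=15
ecx=12+3=15
cmp ecx, 15  (cmp 15,15)
jl start: not taken
halt.
Total executed instructions: 24.

24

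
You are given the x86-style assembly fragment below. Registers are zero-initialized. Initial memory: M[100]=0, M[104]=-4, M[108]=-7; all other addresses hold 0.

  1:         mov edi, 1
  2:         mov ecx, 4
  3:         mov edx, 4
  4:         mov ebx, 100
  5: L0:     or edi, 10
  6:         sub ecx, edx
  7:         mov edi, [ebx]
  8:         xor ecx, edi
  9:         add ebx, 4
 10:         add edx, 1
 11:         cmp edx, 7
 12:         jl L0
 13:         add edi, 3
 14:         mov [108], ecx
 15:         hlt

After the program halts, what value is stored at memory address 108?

edi=1
ecx=4
edx=4
ebx=100
edi=1|10=11
ecx=4-4=0
edi=M[100]=0
ecx=0^0=0
ebx=100+4=104
edx=4+1=5
cmp edx, 7  (cmp 5,7)
jl L0: taken
edi=0|10=10
ecx=0-5=-5
edi=M[104]=-4
ecx=(-5)^(-4)=7
ebx=104+4=108
edx=5+1=6
cmp edx, 7  (cmp 6,7)
jl L0: taken
edi=(-4)|10=-2
ecx=7-6=1
edi=M[108]=-7
ecx=1^(-7)=-8
ebx=108+4=112
edx=6+1=7
cmp edx, 7  (cmp 7,7)
jl L0: not taken
edi=(-7)+3=-4
mov [108], ecx → M[108]=-8
halt.

-8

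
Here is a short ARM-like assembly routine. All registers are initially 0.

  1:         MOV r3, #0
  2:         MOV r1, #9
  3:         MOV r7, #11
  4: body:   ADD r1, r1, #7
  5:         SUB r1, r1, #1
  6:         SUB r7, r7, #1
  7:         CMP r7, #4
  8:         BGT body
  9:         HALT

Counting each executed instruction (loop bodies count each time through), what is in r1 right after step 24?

40

after MOV r3, #0: r3=0
after MOV r1, #9: r1=9
after MOV r7, #11: r7=11
after ADD r1, r1, #7: r1=9+7=16
after SUB r1, r1, #1: r1=16-1=15
after SUB r7, r7, #1: r7=11-1=10
CMP r7, #4  (cmp 10,4)
BGT body: taken
after ADD r1, r1, #7: r1=15+7=22
after SUB r1, r1, #1: r1=22-1=21
after SUB r7, r7, #1: r7=10-1=9
CMP r7, #4  (cmp 9,4)
BGT body: taken
after ADD r1, r1, #7: r1=21+7=28
after SUB r1, r1, #1: r1=28-1=27
after SUB r7, r7, #1: r7=9-1=8
CMP r7, #4  (cmp 8,4)
BGT body: taken
after ADD r1, r1, #7: r1=27+7=34
after SUB r1, r1, #1: r1=34-1=33
after SUB r7, r7, #1: r7=8-1=7
CMP r7, #4  (cmp 7,4)
BGT body: taken
after ADD r1, r1, #7: r1=33+7=40
After step 24: r1 = 40.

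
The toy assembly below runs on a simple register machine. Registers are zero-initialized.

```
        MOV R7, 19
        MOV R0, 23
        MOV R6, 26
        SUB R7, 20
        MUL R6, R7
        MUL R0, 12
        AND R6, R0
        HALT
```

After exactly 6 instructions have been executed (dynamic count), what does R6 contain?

R7=19
R0=23
R6=26
R7=19-20=-1
R6=26*(-1)=-26
R0=23*12=276
After step 6: R6 = -26.

-26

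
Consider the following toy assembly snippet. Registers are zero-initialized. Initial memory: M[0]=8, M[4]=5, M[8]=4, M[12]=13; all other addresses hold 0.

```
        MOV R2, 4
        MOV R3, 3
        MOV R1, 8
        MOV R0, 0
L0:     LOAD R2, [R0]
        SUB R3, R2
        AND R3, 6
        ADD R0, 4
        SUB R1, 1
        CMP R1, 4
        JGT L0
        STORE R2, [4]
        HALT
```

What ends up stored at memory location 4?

13

R2=4
R3=3
R1=8
R0=0
R2=M[0]=8
R3=3-8=-5
R3=(-5)&6=2
R0=0+4=4
R1=8-1=7
CMP R1, 4  (cmp 7,4)
JGT L0: taken
R2=M[4]=5
R3=2-5=-3
R3=(-3)&6=4
R0=4+4=8
R1=7-1=6
CMP R1, 4  (cmp 6,4)
JGT L0: taken
R2=M[8]=4
R3=4-4=0
R3=0&6=0
R0=8+4=12
R1=6-1=5
CMP R1, 4  (cmp 5,4)
JGT L0: taken
R2=M[12]=13
R3=0-13=-13
R3=(-13)&6=2
R0=12+4=16
R1=5-1=4
CMP R1, 4  (cmp 4,4)
JGT L0: not taken
STORE R2, [4] → M[4]=13
halt.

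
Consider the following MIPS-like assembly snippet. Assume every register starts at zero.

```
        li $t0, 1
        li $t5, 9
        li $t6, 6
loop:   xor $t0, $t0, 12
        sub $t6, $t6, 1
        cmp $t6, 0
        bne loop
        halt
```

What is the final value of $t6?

after li $t0, 1: $t0=1
after li $t5, 9: $t5=9
after li $t6, 6: $t6=6
after xor $t0, $t0, 12: $t0=1^12=13
after sub $t6, $t6, 1: $t6=6-1=5
cmp $t6, 0  (cmp 5,0)
bne loop: taken
after xor $t0, $t0, 12: $t0=13^12=1
after sub $t6, $t6, 1: $t6=5-1=4
cmp $t6, 0  (cmp 4,0)
bne loop: taken
after xor $t0, $t0, 12: $t0=1^12=13
after sub $t6, $t6, 1: $t6=4-1=3
cmp $t6, 0  (cmp 3,0)
bne loop: taken
after xor $t0, $t0, 12: $t0=13^12=1
after sub $t6, $t6, 1: $t6=3-1=2
cmp $t6, 0  (cmp 2,0)
bne loop: taken
after xor $t0, $t0, 12: $t0=1^12=13
after sub $t6, $t6, 1: $t6=2-1=1
cmp $t6, 0  (cmp 1,0)
bne loop: taken
after xor $t0, $t0, 12: $t0=13^12=1
after sub $t6, $t6, 1: $t6=1-1=0
cmp $t6, 0  (cmp 0,0)
bne loop: not taken
halt.

0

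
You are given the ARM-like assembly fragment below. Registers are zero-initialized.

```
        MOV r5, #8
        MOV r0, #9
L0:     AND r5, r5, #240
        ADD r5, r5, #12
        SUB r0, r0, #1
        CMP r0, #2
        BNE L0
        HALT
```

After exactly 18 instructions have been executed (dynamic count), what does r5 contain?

r5=8
r0=9
r5=8&240=0
r5=0+12=12
r0=9-1=8
CMP r0, #2  (cmp 8,2)
BNE L0: taken
r5=12&240=0
r5=0+12=12
r0=8-1=7
CMP r0, #2  (cmp 7,2)
BNE L0: taken
r5=12&240=0
r5=0+12=12
r0=7-1=6
CMP r0, #2  (cmp 6,2)
BNE L0: taken
r5=12&240=0
After step 18: r5 = 0.

0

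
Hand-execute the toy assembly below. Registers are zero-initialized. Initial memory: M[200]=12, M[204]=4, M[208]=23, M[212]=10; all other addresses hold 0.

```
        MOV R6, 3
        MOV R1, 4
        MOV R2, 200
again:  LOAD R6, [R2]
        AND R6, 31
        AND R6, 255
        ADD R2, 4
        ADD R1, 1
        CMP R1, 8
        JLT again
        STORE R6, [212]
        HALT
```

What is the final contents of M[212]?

R6=3
R1=4
R2=200
R6=M[200]=12
R6=12&31=12
R6=12&255=12
R2=200+4=204
R1=4+1=5
CMP R1, 8  (cmp 5,8)
JLT again: taken
R6=M[204]=4
R6=4&31=4
R6=4&255=4
R2=204+4=208
R1=5+1=6
CMP R1, 8  (cmp 6,8)
JLT again: taken
R6=M[208]=23
R6=23&31=23
R6=23&255=23
R2=208+4=212
R1=6+1=7
CMP R1, 8  (cmp 7,8)
JLT again: taken
R6=M[212]=10
R6=10&31=10
R6=10&255=10
R2=212+4=216
R1=7+1=8
CMP R1, 8  (cmp 8,8)
JLT again: not taken
STORE R6, [212] → M[212]=10
halt.

10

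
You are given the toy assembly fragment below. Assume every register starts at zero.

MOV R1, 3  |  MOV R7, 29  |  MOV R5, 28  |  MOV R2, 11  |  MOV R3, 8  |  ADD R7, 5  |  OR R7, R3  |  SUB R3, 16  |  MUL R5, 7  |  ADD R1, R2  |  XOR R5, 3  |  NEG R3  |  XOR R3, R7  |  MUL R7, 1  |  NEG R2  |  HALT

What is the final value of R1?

14

MOV R1, 3 → R1=3
MOV R7, 29 → R7=29
MOV R5, 28 → R5=28
MOV R2, 11 → R2=11
MOV R3, 8 → R3=8
ADD R7, 5 → R7=29+5=34
OR R7, R3 → R7=34|8=42
SUB R3, 16 → R3=8-16=-8
MUL R5, 7 → R5=28*7=196
ADD R1, R2 → R1=3+11=14
XOR R5, 3 → R5=196^3=199
NEG R3 → R3=-(-8)=8
XOR R3, R7 → R3=8^42=34
MUL R7, 1 → R7=42*1=42
NEG R2 → R2=-(11)=-11
halt.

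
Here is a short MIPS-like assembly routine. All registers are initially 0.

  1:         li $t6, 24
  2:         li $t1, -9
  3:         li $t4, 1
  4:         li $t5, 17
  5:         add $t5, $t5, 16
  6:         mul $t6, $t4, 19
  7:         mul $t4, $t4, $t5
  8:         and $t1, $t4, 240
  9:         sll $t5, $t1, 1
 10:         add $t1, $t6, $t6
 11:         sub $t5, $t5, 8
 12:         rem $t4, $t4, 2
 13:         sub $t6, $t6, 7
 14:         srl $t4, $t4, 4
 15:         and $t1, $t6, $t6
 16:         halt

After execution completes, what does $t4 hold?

after li $t6, 24: $t6=24
after li $t1, -9: $t1=-9
after li $t4, 1: $t4=1
after li $t5, 17: $t5=17
after add $t5, $t5, 16: $t5=17+16=33
after mul $t6, $t4, 19: $t6=1*19=19
after mul $t4, $t4, $t5: $t4=1*33=33
after and $t1, $t4, 240: $t1=33&240=32
after sll $t5, $t1, 1: $t5=32<<1=64
after add $t1, $t6, $t6: $t1=19+19=38
after sub $t5, $t5, 8: $t5=64-8=56
after rem $t4, $t4, 2: $t4=33%2=1
after sub $t6, $t6, 7: $t6=19-7=12
after srl $t4, $t4, 4: $t4=1>>4=0
after and $t1, $t6, $t6: $t1=12&12=12
halt.

0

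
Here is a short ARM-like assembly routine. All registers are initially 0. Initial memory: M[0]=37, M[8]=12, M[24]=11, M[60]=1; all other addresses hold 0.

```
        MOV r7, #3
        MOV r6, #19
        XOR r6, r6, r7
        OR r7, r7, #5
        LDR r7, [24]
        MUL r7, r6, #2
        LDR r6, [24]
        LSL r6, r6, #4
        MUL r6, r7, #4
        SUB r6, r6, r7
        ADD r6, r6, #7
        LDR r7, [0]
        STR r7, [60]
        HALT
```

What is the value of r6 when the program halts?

103

MOV r7, #3 → r7=3
MOV r6, #19 → r6=19
XOR r6, r6, r7 → r6=19^3=16
OR r7, r7, #5 → r7=3|5=7
LDR r7, [24] → r7=M[24]=11
MUL r7, r6, #2 → r7=16*2=32
LDR r6, [24] → r6=M[24]=11
LSL r6, r6, #4 → r6=11<<4=176
MUL r6, r7, #4 → r6=32*4=128
SUB r6, r6, r7 → r6=128-32=96
ADD r6, r6, #7 → r6=96+7=103
LDR r7, [0] → r7=M[0]=37
STR r7, [60] → M[60]=37
halt.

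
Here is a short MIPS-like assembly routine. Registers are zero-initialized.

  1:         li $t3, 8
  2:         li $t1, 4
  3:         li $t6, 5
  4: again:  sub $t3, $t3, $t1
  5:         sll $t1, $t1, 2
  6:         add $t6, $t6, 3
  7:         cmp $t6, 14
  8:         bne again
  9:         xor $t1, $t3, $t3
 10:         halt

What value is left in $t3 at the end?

li $t3, 8 → $t3=8
li $t1, 4 → $t1=4
li $t6, 5 → $t6=5
sub $t3, $t3, $t1 → $t3=8-4=4
sll $t1, $t1, 2 → $t1=4<<2=16
add $t6, $t6, 3 → $t6=5+3=8
cmp $t6, 14  (cmp 8,14)
bne again: taken
sub $t3, $t3, $t1 → $t3=4-16=-12
sll $t1, $t1, 2 → $t1=16<<2=64
add $t6, $t6, 3 → $t6=8+3=11
cmp $t6, 14  (cmp 11,14)
bne again: taken
sub $t3, $t3, $t1 → $t3=(-12)-64=-76
sll $t1, $t1, 2 → $t1=64<<2=256
add $t6, $t6, 3 → $t6=11+3=14
cmp $t6, 14  (cmp 14,14)
bne again: not taken
xor $t1, $t3, $t3 → $t1=(-76)^(-76)=0
halt.

-76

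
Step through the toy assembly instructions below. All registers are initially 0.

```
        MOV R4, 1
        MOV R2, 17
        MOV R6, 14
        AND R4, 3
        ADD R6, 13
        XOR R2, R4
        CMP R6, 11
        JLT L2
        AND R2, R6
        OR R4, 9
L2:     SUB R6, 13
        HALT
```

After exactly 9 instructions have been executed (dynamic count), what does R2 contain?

16

after MOV R4, 1: R4=1
after MOV R2, 17: R2=17
after MOV R6, 14: R6=14
after AND R4, 3: R4=1&3=1
after ADD R6, 13: R6=14+13=27
after XOR R2, R4: R2=17^1=16
CMP R6, 11  (cmp 27,11)
JLT L2: not taken
after AND R2, R6: R2=16&27=16
After step 9: R2 = 16.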